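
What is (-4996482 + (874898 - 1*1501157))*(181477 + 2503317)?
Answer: -15095901300354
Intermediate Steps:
(-4996482 + (874898 - 1*1501157))*(181477 + 2503317) = (-4996482 + (874898 - 1501157))*2684794 = (-4996482 - 626259)*2684794 = -5622741*2684794 = -15095901300354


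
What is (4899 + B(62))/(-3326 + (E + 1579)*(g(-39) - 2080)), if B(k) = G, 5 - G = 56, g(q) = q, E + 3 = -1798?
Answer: 1212/116773 ≈ 0.010379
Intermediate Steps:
E = -1801 (E = -3 - 1798 = -1801)
G = -51 (G = 5 - 1*56 = 5 - 56 = -51)
B(k) = -51
(4899 + B(62))/(-3326 + (E + 1579)*(g(-39) - 2080)) = (4899 - 51)/(-3326 + (-1801 + 1579)*(-39 - 2080)) = 4848/(-3326 - 222*(-2119)) = 4848/(-3326 + 470418) = 4848/467092 = 4848*(1/467092) = 1212/116773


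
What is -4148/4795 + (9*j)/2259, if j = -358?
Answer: -2757758/1203545 ≈ -2.2914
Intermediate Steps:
-4148/4795 + (9*j)/2259 = -4148/4795 + (9*(-358))/2259 = -4148*1/4795 - 3222*1/2259 = -4148/4795 - 358/251 = -2757758/1203545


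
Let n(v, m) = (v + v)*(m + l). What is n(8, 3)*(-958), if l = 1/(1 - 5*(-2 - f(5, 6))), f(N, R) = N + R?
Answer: -1525136/33 ≈ -46216.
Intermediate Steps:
l = 1/66 (l = 1/(1 - 5*(-2 - (5 + 6))) = 1/(1 - 5*(-2 - 1*11)) = 1/(1 - 5*(-2 - 11)) = 1/(1 - 5*(-13)) = 1/(1 + 65) = 1/66 ≈ 0.015152)
n(v, m) = 2*v*(1/66 + m) (n(v, m) = (v + v)*(m + 1/66) = (2*v)*(1/66 + m) = 2*v*(1/66 + m))
n(8, 3)*(-958) = ((1/33)*8*(1 + 66*3))*(-958) = ((1/33)*8*(1 + 198))*(-958) = ((1/33)*8*199)*(-958) = (1592/33)*(-958) = -1525136/33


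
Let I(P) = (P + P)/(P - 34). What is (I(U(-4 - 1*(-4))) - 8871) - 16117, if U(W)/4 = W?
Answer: -24988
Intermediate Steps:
U(W) = 4*W
I(P) = 2*P/(-34 + P) (I(P) = (2*P)/(-34 + P) = 2*P/(-34 + P))
(I(U(-4 - 1*(-4))) - 8871) - 16117 = (2*(4*(-4 - 1*(-4)))/(-34 + 4*(-4 - 1*(-4))) - 8871) - 16117 = (2*(4*(-4 + 4))/(-34 + 4*(-4 + 4)) - 8871) - 16117 = (2*(4*0)/(-34 + 4*0) - 8871) - 16117 = (2*0/(-34 + 0) - 8871) - 16117 = (2*0/(-34) - 8871) - 16117 = (2*0*(-1/34) - 8871) - 16117 = (0 - 8871) - 16117 = -8871 - 16117 = -24988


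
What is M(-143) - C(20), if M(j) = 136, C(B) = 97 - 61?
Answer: 100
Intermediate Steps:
C(B) = 36
M(-143) - C(20) = 136 - 1*36 = 136 - 36 = 100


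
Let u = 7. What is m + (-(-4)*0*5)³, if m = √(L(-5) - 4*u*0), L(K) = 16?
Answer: 4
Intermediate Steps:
m = 4 (m = √(16 - 4*7*0) = √(16 - 28*0) = √(16 + 0) = √16 = 4)
m + (-(-4)*0*5)³ = 4 + (-(-4)*0*5)³ = 4 + (-4*0*5)³ = 4 + (0*5)³ = 4 + 0³ = 4 + 0 = 4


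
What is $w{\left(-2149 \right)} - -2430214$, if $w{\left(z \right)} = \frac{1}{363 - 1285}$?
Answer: $\frac{2240657307}{922} \approx 2.4302 \cdot 10^{6}$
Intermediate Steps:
$w{\left(z \right)} = - \frac{1}{922}$ ($w{\left(z \right)} = \frac{1}{-922} = - \frac{1}{922}$)
$w{\left(-2149 \right)} - -2430214 = - \frac{1}{922} - -2430214 = - \frac{1}{922} + 2430214 = \frac{2240657307}{922}$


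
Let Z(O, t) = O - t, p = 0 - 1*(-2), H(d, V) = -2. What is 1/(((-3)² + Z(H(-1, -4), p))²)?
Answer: 1/25 ≈ 0.040000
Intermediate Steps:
p = 2 (p = 0 + 2 = 2)
1/(((-3)² + Z(H(-1, -4), p))²) = 1/(((-3)² + (-2 - 1*2))²) = 1/((9 + (-2 - 2))²) = 1/((9 - 4)²) = 1/(5²) = 1/25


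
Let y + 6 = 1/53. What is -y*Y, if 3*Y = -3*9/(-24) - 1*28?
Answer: -68155/1272 ≈ -53.581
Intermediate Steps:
y = -317/53 (y = -6 + 1/53 = -317/53 ≈ -5.9811)
Y = -215/24 (Y = (-3*9/(-24) - 1*28)/3 = (-27*(-1/24) - 28)/3 = (9/8 - 28)/3 = (1/3)*(-215/8) = -215/24 ≈ -8.9583)
-y*Y = -(-317)*(-215)/(53*24) = -1*68155/1272 = -68155/1272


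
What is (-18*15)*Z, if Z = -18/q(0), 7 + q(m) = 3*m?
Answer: -4860/7 ≈ -694.29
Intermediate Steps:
q(m) = -7 + 3*m
Z = 18/7 (Z = -18/(-7 + 3*0) = -18/(-7 + 0) = -18/(-7) = -18*(-⅐) = 18/7 ≈ 2.5714)
(-18*15)*Z = -18*15*(18/7) = -270*18/7 = -4860/7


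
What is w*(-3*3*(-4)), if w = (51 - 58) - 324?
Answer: -11916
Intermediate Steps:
w = -331 (w = -7 - 324 = -331)
w*(-3*3*(-4)) = -331*(-3*3)*(-4) = -(-2979)*(-4) = -331*36 = -11916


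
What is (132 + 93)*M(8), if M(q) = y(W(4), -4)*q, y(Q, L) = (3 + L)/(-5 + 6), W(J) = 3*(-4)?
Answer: -1800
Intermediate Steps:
W(J) = -12
y(Q, L) = 3 + L (y(Q, L) = (3 + L)/1 = (3 + L)*1 = 3 + L)
M(q) = -q (M(q) = (3 - 4)*q = -q)
(132 + 93)*M(8) = (132 + 93)*(-1*8) = 225*(-8) = -1800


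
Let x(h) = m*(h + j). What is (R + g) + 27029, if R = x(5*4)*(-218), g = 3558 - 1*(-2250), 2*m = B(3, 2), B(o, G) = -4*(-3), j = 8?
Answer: -3787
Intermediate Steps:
B(o, G) = 12
m = 6 (m = (1/2)*12 = 6)
x(h) = 48 + 6*h (x(h) = 6*(h + 8) = 6*(8 + h) = 48 + 6*h)
g = 5808 (g = 3558 + 2250 = 5808)
R = -36624 (R = (48 + 6*(5*4))*(-218) = (48 + 6*20)*(-218) = (48 + 120)*(-218) = 168*(-218) = -36624)
(R + g) + 27029 = (-36624 + 5808) + 27029 = -30816 + 27029 = -3787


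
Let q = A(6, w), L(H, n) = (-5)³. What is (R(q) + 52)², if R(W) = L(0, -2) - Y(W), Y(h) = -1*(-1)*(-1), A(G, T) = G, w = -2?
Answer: 5184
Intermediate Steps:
Y(h) = -1 (Y(h) = 1*(-1) = -1)
L(H, n) = -125
q = 6
R(W) = -124 (R(W) = -125 - 1*(-1) = -125 + 1 = -124)
(R(q) + 52)² = (-124 + 52)² = (-72)² = 5184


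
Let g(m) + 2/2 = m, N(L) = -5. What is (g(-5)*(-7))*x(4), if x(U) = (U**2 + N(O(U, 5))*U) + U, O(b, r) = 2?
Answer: 0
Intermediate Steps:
x(U) = U**2 - 4*U (x(U) = (U**2 - 5*U) + U = U**2 - 4*U)
g(m) = -1 + m
(g(-5)*(-7))*x(4) = ((-1 - 5)*(-7))*(4*(-4 + 4)) = (-6*(-7))*(4*0) = 42*0 = 0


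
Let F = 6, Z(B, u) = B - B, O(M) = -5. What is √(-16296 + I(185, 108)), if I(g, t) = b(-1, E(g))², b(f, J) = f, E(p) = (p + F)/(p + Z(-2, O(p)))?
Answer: I*√16295 ≈ 127.65*I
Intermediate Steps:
Z(B, u) = 0
E(p) = (6 + p)/p (E(p) = (p + 6)/(p + 0) = (6 + p)/p)
I(g, t) = 1 (I(g, t) = (-1)² = 1)
√(-16296 + I(185, 108)) = √(-16296 + 1) = √(-16295) = I*√16295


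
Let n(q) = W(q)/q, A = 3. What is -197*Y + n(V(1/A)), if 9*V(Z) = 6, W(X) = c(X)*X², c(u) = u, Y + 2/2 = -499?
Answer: 886504/9 ≈ 98501.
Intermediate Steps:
Y = -500 (Y = -1 - 499 = -500)
W(X) = X³ (W(X) = X*X² = X³)
V(Z) = ⅔ (V(Z) = (⅑)*6 = ⅔)
n(q) = q² (n(q) = q³/q = q²)
-197*Y + n(V(1/A)) = -197*(-500) + (⅔)² = 98500 + 4/9 = 886504/9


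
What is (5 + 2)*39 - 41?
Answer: 232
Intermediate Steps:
(5 + 2)*39 - 41 = 7*39 - 41 = 273 - 41 = 232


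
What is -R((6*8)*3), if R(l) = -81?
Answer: 81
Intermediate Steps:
-R((6*8)*3) = -1*(-81) = 81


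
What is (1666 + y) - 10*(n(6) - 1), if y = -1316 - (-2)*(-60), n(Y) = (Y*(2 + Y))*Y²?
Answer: -17040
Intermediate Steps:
n(Y) = Y³*(2 + Y)
y = -1436 (y = -1316 - 1*120 = -1316 - 120 = -1436)
(1666 + y) - 10*(n(6) - 1) = (1666 - 1436) - 10*(6³*(2 + 6) - 1) = 230 - 10*(216*8 - 1) = 230 - 10*(1728 - 1) = 230 - 10*1727 = 230 - 17270 = -17040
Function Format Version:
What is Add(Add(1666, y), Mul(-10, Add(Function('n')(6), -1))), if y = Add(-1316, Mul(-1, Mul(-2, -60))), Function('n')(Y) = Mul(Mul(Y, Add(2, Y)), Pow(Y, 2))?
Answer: -17040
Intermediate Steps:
Function('n')(Y) = Mul(Pow(Y, 3), Add(2, Y))
y = -1436 (y = Add(-1316, Mul(-1, 120)) = Add(-1316, -120) = -1436)
Add(Add(1666, y), Mul(-10, Add(Function('n')(6), -1))) = Add(Add(1666, -1436), Mul(-10, Add(Mul(Pow(6, 3), Add(2, 6)), -1))) = Add(230, Mul(-10, Add(Mul(216, 8), -1))) = Add(230, Mul(-10, Add(1728, -1))) = Add(230, Mul(-10, 1727)) = Add(230, -17270) = -17040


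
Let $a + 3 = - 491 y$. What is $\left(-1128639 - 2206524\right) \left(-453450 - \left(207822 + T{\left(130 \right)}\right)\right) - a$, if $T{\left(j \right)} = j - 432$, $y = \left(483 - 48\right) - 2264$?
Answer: $2204441790074$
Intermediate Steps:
$y = -1829$ ($y = 435 - 2264 = -1829$)
$T{\left(j \right)} = -432 + j$
$a = 898036$ ($a = -3 - -898039 = -3 + 898039 = 898036$)
$\left(-1128639 - 2206524\right) \left(-453450 - \left(207822 + T{\left(130 \right)}\right)\right) - a = \left(-1128639 - 2206524\right) \left(-453450 - 207520\right) - 898036 = - 3335163 \left(-453450 - 207520\right) - 898036 = \left(-3335163\right) \left(-660970\right) - 898036 = 2204442688110 - 898036 = 2204441790074$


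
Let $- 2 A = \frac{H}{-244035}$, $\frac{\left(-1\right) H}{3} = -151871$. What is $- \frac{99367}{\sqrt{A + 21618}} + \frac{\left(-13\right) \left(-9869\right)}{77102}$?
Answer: $\frac{128297}{77102} - \frac{99367 \sqrt{572210712302790}}{3517184291} \approx -674.15$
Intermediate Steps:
$H = 455613$ ($H = \left(-3\right) \left(-151871\right) = 455613$)
$A = \frac{151871}{162690}$ ($A = - \frac{455613 \frac{1}{-244035}}{2} = - \frac{455613 \left(- \frac{1}{244035}\right)}{2} = \left(- \frac{1}{2}\right) \left(- \frac{151871}{81345}\right) = \frac{151871}{162690} \approx 0.9335$)
$- \frac{99367}{\sqrt{A + 21618}} + \frac{\left(-13\right) \left(-9869\right)}{77102} = - \frac{99367}{\sqrt{\frac{151871}{162690} + 21618}} + \frac{\left(-13\right) \left(-9869\right)}{77102} = - \frac{99367}{\sqrt{\frac{3517184291}{162690}}} + 128297 \cdot \frac{1}{77102} = - \frac{99367}{\frac{1}{162690} \sqrt{572210712302790}} + \frac{128297}{77102} = - 99367 \frac{\sqrt{572210712302790}}{3517184291} + \frac{128297}{77102} = - \frac{99367 \sqrt{572210712302790}}{3517184291} + \frac{128297}{77102} = \frac{128297}{77102} - \frac{99367 \sqrt{572210712302790}}{3517184291}$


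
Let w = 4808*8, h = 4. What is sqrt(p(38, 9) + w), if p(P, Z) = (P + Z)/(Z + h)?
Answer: sqrt(6501027)/13 ≈ 196.13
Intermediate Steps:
p(P, Z) = (P + Z)/(4 + Z) (p(P, Z) = (P + Z)/(Z + 4) = (P + Z)/(4 + Z))
w = 38464
sqrt(p(38, 9) + w) = sqrt((38 + 9)/(4 + 9) + 38464) = sqrt(47/13 + 38464) = sqrt(500079/13) = sqrt(6501027)/13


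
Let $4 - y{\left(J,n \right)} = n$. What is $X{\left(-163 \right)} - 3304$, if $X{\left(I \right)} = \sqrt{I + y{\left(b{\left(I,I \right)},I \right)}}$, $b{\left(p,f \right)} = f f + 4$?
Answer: $-3302$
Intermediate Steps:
$b{\left(p,f \right)} = 4 + f^{2}$ ($b{\left(p,f \right)} = f^{2} + 4 = 4 + f^{2}$)
$y{\left(J,n \right)} = 4 - n$
$X{\left(I \right)} = 2$ ($X{\left(I \right)} = \sqrt{I - \left(-4 + I\right)} = \sqrt{4} = 2$)
$X{\left(-163 \right)} - 3304 = 2 - 3304 = -3302$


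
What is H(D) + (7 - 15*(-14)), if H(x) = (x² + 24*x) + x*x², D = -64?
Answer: -259367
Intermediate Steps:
H(x) = x² + x³ + 24*x (H(x) = (x² + 24*x) + x³ = x² + x³ + 24*x)
H(D) + (7 - 15*(-14)) = -64*(24 - 64 + (-64)²) + (7 - 15*(-14)) = -64*(24 - 64 + 4096) + (7 + 210) = -64*4056 + 217 = -259584 + 217 = -259367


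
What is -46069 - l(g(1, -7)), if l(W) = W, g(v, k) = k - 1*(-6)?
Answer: -46068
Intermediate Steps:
g(v, k) = 6 + k (g(v, k) = k + 6 = 6 + k)
-46069 - l(g(1, -7)) = -46069 - (6 - 7) = -46069 - 1*(-1) = -46069 + 1 = -46068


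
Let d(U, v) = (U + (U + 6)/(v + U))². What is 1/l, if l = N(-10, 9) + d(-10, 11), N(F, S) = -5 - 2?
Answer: 1/189 ≈ 0.0052910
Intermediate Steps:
N(F, S) = -7
d(U, v) = (U + (6 + U)/(U + v))²
l = 189 (l = -7 + (6 - 10 + (-10)² - 10*11)²/(-10 + 11)² = -7 + (6 - 10 + 100 - 110)²/1² = -7 + 1*(-14)² = -7 + 1*196 = -7 + 196 = 189)
1/l = 1/189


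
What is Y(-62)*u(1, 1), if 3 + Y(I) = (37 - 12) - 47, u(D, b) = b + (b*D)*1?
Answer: -50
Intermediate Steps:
u(D, b) = b + D*b (u(D, b) = b + (D*b)*1 = b + D*b)
Y(I) = -25 (Y(I) = -3 + ((37 - 12) - 47) = -3 + (25 - 47) = -3 - 22 = -25)
Y(-62)*u(1, 1) = -25*(1 + 1) = -25*2 = -50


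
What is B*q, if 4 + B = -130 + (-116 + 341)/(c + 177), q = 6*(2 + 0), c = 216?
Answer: -209748/131 ≈ -1601.1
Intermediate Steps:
q = 12 (q = 6*2 = 12)
B = -17479/131 (B = -4 + (-130 + (-116 + 341)/(216 + 177)) = -4 + (-130 + 225/393) = -4 + (-130 + 225*(1/393)) = -4 + (-130 + 75/131) = -4 - 16955/131 = -17479/131 ≈ -133.43)
B*q = -17479/131*12 = -209748/131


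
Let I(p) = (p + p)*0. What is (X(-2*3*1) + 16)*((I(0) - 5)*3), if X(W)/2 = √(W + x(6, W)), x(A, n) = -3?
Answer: -240 - 90*I ≈ -240.0 - 90.0*I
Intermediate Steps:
I(p) = 0 (I(p) = (2*p)*0 = 0)
X(W) = 2*√(-3 + W) (X(W) = 2*√(W - 3) = 2*√(-3 + W))
(X(-2*3*1) + 16)*((I(0) - 5)*3) = (2*√(-3 - 2*3*1) + 16)*((0 - 5)*3) = (2*√(-3 - 6*1) + 16)*(-5*3) = (2*√(-3 - 6) + 16)*(-15) = (2*√(-9) + 16)*(-15) = (2*(3*I) + 16)*(-15) = (6*I + 16)*(-15) = (16 + 6*I)*(-15) = -240 - 90*I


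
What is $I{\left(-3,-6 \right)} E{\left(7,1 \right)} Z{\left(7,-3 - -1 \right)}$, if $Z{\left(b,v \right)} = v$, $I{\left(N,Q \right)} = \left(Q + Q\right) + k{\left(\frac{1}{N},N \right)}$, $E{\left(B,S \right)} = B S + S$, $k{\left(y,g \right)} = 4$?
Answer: $128$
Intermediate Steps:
$E{\left(B,S \right)} = S + B S$
$I{\left(N,Q \right)} = 4 + 2 Q$ ($I{\left(N,Q \right)} = \left(Q + Q\right) + 4 = 2 Q + 4 = 4 + 2 Q$)
$I{\left(-3,-6 \right)} E{\left(7,1 \right)} Z{\left(7,-3 - -1 \right)} = \left(4 + 2 \left(-6\right)\right) 1 \left(1 + 7\right) \left(-3 - -1\right) = \left(4 - 12\right) 1 \cdot 8 \left(-3 + 1\right) = \left(-8\right) 8 \left(-2\right) = \left(-64\right) \left(-2\right) = 128$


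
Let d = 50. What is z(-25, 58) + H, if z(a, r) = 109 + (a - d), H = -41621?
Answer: -41587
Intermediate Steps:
z(a, r) = 59 + a (z(a, r) = 109 + (a - 1*50) = 109 + (a - 50) = 109 + (-50 + a) = 59 + a)
z(-25, 58) + H = (59 - 25) - 41621 = 34 - 41621 = -41587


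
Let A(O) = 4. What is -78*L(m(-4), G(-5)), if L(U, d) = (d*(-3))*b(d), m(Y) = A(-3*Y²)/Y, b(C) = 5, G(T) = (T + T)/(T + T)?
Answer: 1170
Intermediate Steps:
G(T) = 1 (G(T) = (2*T)/((2*T)) = (2*T)*(1/(2*T)) = 1)
m(Y) = 4/Y
L(U, d) = -15*d (L(U, d) = (d*(-3))*5 = -3*d*5 = -15*d)
-78*L(m(-4), G(-5)) = -(-1170) = -78*(-15) = 1170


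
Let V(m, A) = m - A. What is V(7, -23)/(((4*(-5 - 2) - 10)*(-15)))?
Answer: 1/19 ≈ 0.052632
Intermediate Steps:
V(7, -23)/(((4*(-5 - 2) - 10)*(-15))) = (7 - 1*(-23))/(((4*(-5 - 2) - 10)*(-15))) = (7 + 23)/(((4*(-7) - 10)*(-15))) = 30/(((-28 - 10)*(-15))) = 30/((-38*(-15))) = 30/570 = 30*(1/570) = 1/19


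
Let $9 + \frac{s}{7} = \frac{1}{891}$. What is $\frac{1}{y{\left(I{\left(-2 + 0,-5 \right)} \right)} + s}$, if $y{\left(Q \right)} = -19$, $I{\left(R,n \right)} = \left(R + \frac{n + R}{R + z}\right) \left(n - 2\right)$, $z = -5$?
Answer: $- \frac{891}{73055} \approx -0.012196$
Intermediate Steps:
$s = - \frac{56126}{891}$ ($s = -63 + \frac{7}{891} = - \frac{56126}{891} \approx -62.992$)
$I{\left(R,n \right)} = \left(-2 + n\right) \left(R + \frac{R + n}{-5 + R}\right)$ ($I{\left(R,n \right)} = \left(R + \frac{n + R}{R - 5}\right) \left(n - 2\right) = \left(R + \frac{R + n}{-5 + R}\right) \left(-2 + n\right) = \left(-2 + n\right) \left(R + \frac{R + n}{-5 + R}\right)$)
$\frac{1}{y{\left(I{\left(-2 + 0,-5 \right)} \right)} + s} = \frac{1}{-19 - \frac{56126}{891}} = \frac{1}{- \frac{73055}{891}} = - \frac{891}{73055}$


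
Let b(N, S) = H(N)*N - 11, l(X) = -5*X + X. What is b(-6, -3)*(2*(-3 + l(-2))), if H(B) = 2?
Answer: -230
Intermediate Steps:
l(X) = -4*X
b(N, S) = -11 + 2*N (b(N, S) = 2*N - 11 = -11 + 2*N)
b(-6, -3)*(2*(-3 + l(-2))) = (-11 + 2*(-6))*(2*(-3 - 4*(-2))) = (-11 - 12)*(2*(-3 + 8)) = -46*5 = -23*10 = -230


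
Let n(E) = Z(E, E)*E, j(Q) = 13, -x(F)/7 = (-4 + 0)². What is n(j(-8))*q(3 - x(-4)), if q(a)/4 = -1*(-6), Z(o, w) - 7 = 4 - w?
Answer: -624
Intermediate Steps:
x(F) = -112 (x(F) = -7*(-4 + 0)² = -7*(-4)² = -7*16 = -112)
Z(o, w) = 11 - w (Z(o, w) = 7 + (4 - w) = 11 - w)
q(a) = 24 (q(a) = 4*(-1*(-6)) = 4*6 = 24)
n(E) = E*(11 - E) (n(E) = (11 - E)*E = E*(11 - E))
n(j(-8))*q(3 - x(-4)) = (13*(11 - 1*13))*24 = (13*(11 - 13))*24 = (13*(-2))*24 = -26*24 = -624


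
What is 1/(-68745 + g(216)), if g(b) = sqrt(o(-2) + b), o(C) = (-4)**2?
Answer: -68745/4725874793 - 2*sqrt(58)/4725874793 ≈ -1.4550e-5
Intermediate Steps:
o(C) = 16
g(b) = sqrt(16 + b)
1/(-68745 + g(216)) = 1/(-68745 + sqrt(16 + 216)) = 1/(-68745 + sqrt(232)) = 1/(-68745 + 2*sqrt(58))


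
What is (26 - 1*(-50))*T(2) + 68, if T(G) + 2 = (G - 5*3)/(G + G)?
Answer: -331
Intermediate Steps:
T(G) = -2 + (-15 + G)/(2*G) (T(G) = -2 + (G - 5*3)/(G + G) = -2 + (G - 15)/((2*G)) = -2 + (-15 + G)*(1/(2*G)) = -2 + (-15 + G)/(2*G))
(26 - 1*(-50))*T(2) + 68 = (26 - 1*(-50))*((3/2)*(-5 - 1*2)/2) + 68 = (26 + 50)*((3/2)*(1/2)*(-5 - 2)) + 68 = 76*((3/2)*(1/2)*(-7)) + 68 = 76*(-21/4) + 68 = -399 + 68 = -331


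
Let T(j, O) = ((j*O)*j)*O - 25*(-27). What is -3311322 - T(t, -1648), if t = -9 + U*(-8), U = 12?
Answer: -29946153597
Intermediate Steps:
t = -105 (t = -9 + 12*(-8) = -9 - 96 = -105)
T(j, O) = 675 + O**2*j**2 (T(j, O) = ((O*j)*j)*O + 675 = (O*j**2)*O + 675 = O**2*j**2 + 675 = 675 + O**2*j**2)
-3311322 - T(t, -1648) = -3311322 - (675 + (-1648)**2*(-105)**2) = -3311322 - (675 + 2715904*11025) = -3311322 - (675 + 29942841600) = -3311322 - 1*29942842275 = -3311322 - 29942842275 = -29946153597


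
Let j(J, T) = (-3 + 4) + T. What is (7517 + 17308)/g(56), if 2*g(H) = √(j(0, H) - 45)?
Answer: 8275*√3 ≈ 14333.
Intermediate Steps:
j(J, T) = 1 + T
g(H) = √(-44 + H)/2 (g(H) = √((1 + H) - 45)/2 = √(-44 + H)/2)
(7517 + 17308)/g(56) = (7517 + 17308)/((√(-44 + 56)/2)) = 24825/((√12/2)) = 24825/(((2*√3)/2)) = 24825/(√3) = 24825*(√3/3) = 8275*√3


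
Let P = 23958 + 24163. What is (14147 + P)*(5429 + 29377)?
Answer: 2167300008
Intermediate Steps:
P = 48121
(14147 + P)*(5429 + 29377) = (14147 + 48121)*(5429 + 29377) = 62268*34806 = 2167300008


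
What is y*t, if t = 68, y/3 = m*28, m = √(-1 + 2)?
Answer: 5712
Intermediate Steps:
m = 1 (m = √1 = 1)
y = 84 (y = 3*(1*28) = 3*28 = 84)
y*t = 84*68 = 5712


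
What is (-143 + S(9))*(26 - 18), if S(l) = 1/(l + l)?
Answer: -10292/9 ≈ -1143.6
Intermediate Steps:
S(l) = 1/(2*l)
(-143 + S(9))*(26 - 18) = (-143 + (½)/9)*(26 - 18) = (-143 + (½)*(⅑))*8 = (-143 + 1/18)*8 = -2573/18*8 = -10292/9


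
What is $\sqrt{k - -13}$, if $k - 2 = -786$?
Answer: $i \sqrt{771} \approx 27.767 i$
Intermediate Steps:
$k = -784$ ($k = 2 - 786 = -784$)
$\sqrt{k - -13} = \sqrt{-784 - -13} = \sqrt{-784 + 13} = \sqrt{-771} = i \sqrt{771}$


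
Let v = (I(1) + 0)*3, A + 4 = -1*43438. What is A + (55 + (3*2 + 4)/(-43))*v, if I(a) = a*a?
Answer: -1860941/43 ≈ -43278.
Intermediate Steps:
I(a) = a²
A = -43442 (A = -4 - 1*43438 = -4 - 43438 = -43442)
v = 3 (v = (1² + 0)*3 = (1 + 0)*3 = 1*3 = 3)
A + (55 + (3*2 + 4)/(-43))*v = -43442 + (55 + (3*2 + 4)/(-43))*3 = -43442 + (55 + (6 + 4)*(-1/43))*3 = -43442 + (55 + 10*(-1/43))*3 = -43442 + (55 - 10/43)*3 = -43442 + (2355/43)*3 = -43442 + 7065/43 = -1860941/43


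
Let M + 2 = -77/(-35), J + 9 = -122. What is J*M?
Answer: -131/5 ≈ -26.200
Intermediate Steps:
J = -131 (J = -9 - 122 = -131)
M = ⅕ (M = -2 - 77/(-35) = -2 - 77*(-1/35) = -2 + 11/5 = ⅕ ≈ 0.20000)
J*M = -131*⅕ = -131/5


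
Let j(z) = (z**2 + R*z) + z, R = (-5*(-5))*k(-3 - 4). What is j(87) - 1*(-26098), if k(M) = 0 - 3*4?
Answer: 7654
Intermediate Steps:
k(M) = -12 (k(M) = 0 - 12 = -12)
R = -300 (R = -5*(-5)*(-12) = 25*(-12) = -300)
j(z) = z**2 - 299*z (j(z) = (z**2 - 300*z) + z = z**2 - 299*z)
j(87) - 1*(-26098) = 87*(-299 + 87) - 1*(-26098) = 87*(-212) + 26098 = -18444 + 26098 = 7654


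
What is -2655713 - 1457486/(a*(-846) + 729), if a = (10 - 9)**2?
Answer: -309260935/117 ≈ -2.6433e+6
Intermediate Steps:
a = 1 (a = 1**2 = 1)
-2655713 - 1457486/(a*(-846) + 729) = -2655713 - 1457486/(1*(-846) + 729) = -2655713 - 1457486/(-846 + 729) = -2655713 - 1457486/(-117) = -2655713 - 1457486*(-1/117) = -2655713 + 1457486/117 = -309260935/117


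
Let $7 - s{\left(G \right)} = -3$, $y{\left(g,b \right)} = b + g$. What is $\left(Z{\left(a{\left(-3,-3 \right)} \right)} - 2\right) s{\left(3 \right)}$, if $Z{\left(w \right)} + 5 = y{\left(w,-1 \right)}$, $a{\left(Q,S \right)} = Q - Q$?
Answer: $-80$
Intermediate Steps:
$a{\left(Q,S \right)} = 0$
$Z{\left(w \right)} = -6 + w$ ($Z{\left(w \right)} = -5 + \left(-1 + w\right) = -6 + w$)
$s{\left(G \right)} = 10$ ($s{\left(G \right)} = 7 - -3 = 7 + 3 = 10$)
$\left(Z{\left(a{\left(-3,-3 \right)} \right)} - 2\right) s{\left(3 \right)} = \left(\left(-6 + 0\right) - 2\right) 10 = \left(-6 - 2\right) 10 = \left(-8\right) 10 = -80$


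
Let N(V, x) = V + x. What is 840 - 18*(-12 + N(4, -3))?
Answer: 1038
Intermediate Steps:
840 - 18*(-12 + N(4, -3)) = 840 - 18*(-12 + (4 - 3)) = 840 - 18*(-12 + 1) = 840 - 18*(-11) = 840 - 1*(-198) = 840 + 198 = 1038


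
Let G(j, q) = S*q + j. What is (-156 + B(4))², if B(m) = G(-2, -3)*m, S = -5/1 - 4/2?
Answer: 6400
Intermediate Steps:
S = -7 (S = -5*1 - 4*½ = -5 - 2 = -7)
G(j, q) = j - 7*q (G(j, q) = -7*q + j = j - 7*q)
B(m) = 19*m (B(m) = (-2 - 7*(-3))*m = (-2 + 21)*m = 19*m)
(-156 + B(4))² = (-156 + 19*4)² = (-156 + 76)² = (-80)² = 6400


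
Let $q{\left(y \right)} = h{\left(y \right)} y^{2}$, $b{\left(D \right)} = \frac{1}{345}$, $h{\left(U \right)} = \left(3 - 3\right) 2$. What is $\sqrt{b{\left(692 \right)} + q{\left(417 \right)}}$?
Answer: $\frac{\sqrt{345}}{345} \approx 0.053838$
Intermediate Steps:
$h{\left(U \right)} = 0$ ($h{\left(U \right)} = 0 \cdot 2 = 0$)
$b{\left(D \right)} = \frac{1}{345}$
$q{\left(y \right)} = 0$ ($q{\left(y \right)} = 0 y^{2} = 0$)
$\sqrt{b{\left(692 \right)} + q{\left(417 \right)}} = \sqrt{\frac{1}{345} + 0} = \sqrt{\frac{1}{345}} = \frac{\sqrt{345}}{345}$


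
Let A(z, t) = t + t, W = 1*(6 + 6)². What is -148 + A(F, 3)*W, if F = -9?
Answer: 716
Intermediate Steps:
W = 144 (W = 1*12² = 1*144 = 144)
A(z, t) = 2*t
-148 + A(F, 3)*W = -148 + (2*3)*144 = -148 + 6*144 = -148 + 864 = 716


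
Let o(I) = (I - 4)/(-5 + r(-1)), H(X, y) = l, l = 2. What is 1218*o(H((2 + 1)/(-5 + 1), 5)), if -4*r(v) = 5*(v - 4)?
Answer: -9744/5 ≈ -1948.8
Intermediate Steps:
H(X, y) = 2
r(v) = 5 - 5*v/4 (r(v) = -5*(v - 4)/4 = -5*(-4 + v)/4 = -(-20 + 5*v)/4 = 5 - 5*v/4)
o(I) = -16/5 + 4*I/5 (o(I) = (I - 4)/(-5 + (5 - 5/4*(-1))) = (-4 + I)/(-5 + (5 + 5/4)) = (-4 + I)/(-5 + 25/4) = (-4 + I)/(5/4) = (-4 + I)*(⅘) = -16/5 + 4*I/5)
1218*o(H((2 + 1)/(-5 + 1), 5)) = 1218*(-16/5 + (⅘)*2) = 1218*(-16/5 + 8/5) = 1218*(-8/5) = -9744/5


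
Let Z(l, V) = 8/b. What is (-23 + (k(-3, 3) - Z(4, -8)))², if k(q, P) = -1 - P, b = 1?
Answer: 1225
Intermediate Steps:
Z(l, V) = 8 (Z(l, V) = 8/1 = 8*1 = 8)
(-23 + (k(-3, 3) - Z(4, -8)))² = (-23 + ((-1 - 1*3) - 1*8))² = (-23 + ((-1 - 3) - 8))² = (-23 + (-4 - 8))² = (-23 - 12)² = (-35)² = 1225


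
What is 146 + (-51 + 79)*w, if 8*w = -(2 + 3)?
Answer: 257/2 ≈ 128.50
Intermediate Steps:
w = -5/8 (w = (-(2 + 3))/8 = (-1*5)/8 = (1/8)*(-5) = -5/8 ≈ -0.62500)
146 + (-51 + 79)*w = 146 + (-51 + 79)*(-5/8) = 146 + 28*(-5/8) = 146 - 35/2 = 257/2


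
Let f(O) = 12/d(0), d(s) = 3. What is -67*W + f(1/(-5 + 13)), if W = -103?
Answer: 6905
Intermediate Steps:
f(O) = 4 (f(O) = 12/3 = 12*(⅓) = 4)
-67*W + f(1/(-5 + 13)) = -67*(-103) + 4 = 6901 + 4 = 6905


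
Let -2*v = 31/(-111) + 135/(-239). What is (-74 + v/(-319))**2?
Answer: 392195038200262441/71618154488001 ≈ 5476.2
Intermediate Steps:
v = 11197/26529 (v = -(31/(-111) + 135/(-239))/2 = -(31*(-1/111) + 135*(-1/239))/2 = -(-31/111 - 135/239)/2 = -1/2*(-22394/26529) = 11197/26529 ≈ 0.42207)
(-74 + v/(-319))**2 = (-74 + (11197/26529)/(-319))**2 = (-74 + (11197/26529)*(-1/319))**2 = (-74 - 11197/8462751)**2 = (-626254771/8462751)**2 = 392195038200262441/71618154488001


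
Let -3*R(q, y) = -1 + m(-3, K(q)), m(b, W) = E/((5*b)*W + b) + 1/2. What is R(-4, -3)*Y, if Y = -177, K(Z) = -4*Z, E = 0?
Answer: -59/2 ≈ -29.500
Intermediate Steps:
m(b, W) = 1/2 (m(b, W) = 0/((5*b)*W + b) + 1/2 = 0/(5*W*b + b) + 1*(1/2) = 0/(b + 5*W*b) + 1/2 = 0 + 1/2 = 1/2)
R(q, y) = 1/6 (R(q, y) = -(-1 + 1/2)/3 = -1/3*(-1/2) = 1/6)
R(-4, -3)*Y = (1/6)*(-177) = -59/2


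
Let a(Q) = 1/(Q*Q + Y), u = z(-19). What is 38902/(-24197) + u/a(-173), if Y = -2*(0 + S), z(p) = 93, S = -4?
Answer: 67367820875/24197 ≈ 2.7841e+6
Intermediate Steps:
Y = 8 (Y = -2*(0 - 4) = -2*(-4) = 8)
u = 93
a(Q) = 1/(8 + Q²) (a(Q) = 1/(Q*Q + 8) = 1/(Q² + 8) = 1/(8 + Q²))
38902/(-24197) + u/a(-173) = 38902/(-24197) + 93/(1/(8 + (-173)²)) = 38902*(-1/24197) + 93/(1/(8 + 29929)) = -38902/24197 + 93/(1/29937) = -38902/24197 + 93*29937 = -38902/24197 + 2784141 = 67367820875/24197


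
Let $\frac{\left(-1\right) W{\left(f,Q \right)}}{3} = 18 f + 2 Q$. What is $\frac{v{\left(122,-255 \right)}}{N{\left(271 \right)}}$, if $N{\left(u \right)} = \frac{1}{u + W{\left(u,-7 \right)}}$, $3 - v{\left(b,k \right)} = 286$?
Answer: $4052843$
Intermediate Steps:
$W{\left(f,Q \right)} = - 54 f - 6 Q$ ($W{\left(f,Q \right)} = - 3 \left(18 f + 2 Q\right) = - 3 \left(2 Q + 18 f\right) = - 54 f - 6 Q$)
$v{\left(b,k \right)} = -283$ ($v{\left(b,k \right)} = 3 - 286 = -283$)
$N{\left(u \right)} = \frac{1}{42 - 53 u}$ ($N{\left(u \right)} = \frac{1}{u - \left(-42 + 54 u\right)} = \frac{1}{42 - 53 u}$)
$\frac{v{\left(122,-255 \right)}}{N{\left(271 \right)}} = - \frac{283}{\left(-1\right) \frac{1}{-42 + 53 \cdot 271}} = - \frac{283}{\left(-1\right) \frac{1}{-42 + 14363}} = - \frac{283}{\left(-1\right) \frac{1}{14321}} = - \frac{283}{- \frac{1}{14321}} = \left(-283\right) \left(-14321\right) = 4052843$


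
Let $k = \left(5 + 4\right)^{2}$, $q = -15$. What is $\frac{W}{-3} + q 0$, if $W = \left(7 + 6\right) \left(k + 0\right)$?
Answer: $-351$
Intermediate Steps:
$k = 81$ ($k = 9^{2} = 81$)
$W = 1053$ ($W = \left(7 + 6\right) \left(81 + 0\right) = 13 \cdot 81 = 1053$)
$\frac{W}{-3} + q 0 = \frac{1053}{-3} - 0 = 1053 \left(- \frac{1}{3}\right) + 0 = -351 + 0 = -351$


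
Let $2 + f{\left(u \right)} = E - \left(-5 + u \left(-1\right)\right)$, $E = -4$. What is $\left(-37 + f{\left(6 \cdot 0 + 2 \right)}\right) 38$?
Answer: $-1368$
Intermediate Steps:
$f{\left(u \right)} = -1 + u$ ($f{\left(u \right)} = -2 - \left(-1 + u \left(-1\right)\right) = -2 - \left(-1 - u\right) = -2 + \left(-4 + \left(5 + u\right)\right) = -2 + \left(1 + u\right) = -1 + u$)
$\left(-37 + f{\left(6 \cdot 0 + 2 \right)}\right) 38 = \left(-37 + \left(-1 + \left(6 \cdot 0 + 2\right)\right)\right) 38 = \left(-37 + \left(-1 + \left(0 + 2\right)\right)\right) 38 = \left(-37 + \left(-1 + 2\right)\right) 38 = \left(-37 + 1\right) 38 = \left(-36\right) 38 = -1368$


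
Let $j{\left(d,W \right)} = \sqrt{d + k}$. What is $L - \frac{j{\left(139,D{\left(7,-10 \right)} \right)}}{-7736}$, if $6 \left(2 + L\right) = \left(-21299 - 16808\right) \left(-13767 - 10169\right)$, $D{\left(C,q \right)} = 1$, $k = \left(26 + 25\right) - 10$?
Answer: $\frac{456064570}{3} + \frac{3 \sqrt{5}}{3868} \approx 1.5202 \cdot 10^{8}$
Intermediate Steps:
$k = 41$ ($k = 51 - 10 = 41$)
$j{\left(d,W \right)} = \sqrt{41 + d}$ ($j{\left(d,W \right)} = \sqrt{d + 41} = \sqrt{41 + d}$)
$L = \frac{456064570}{3}$ ($L = -2 + \frac{\left(-21299 - 16808\right) \left(-13767 - 10169\right)}{6} = -2 + \frac{\left(-38107\right) \left(-23936\right)}{6} = -2 + \frac{1}{6} \cdot 912129152 = -2 + \frac{456064576}{3} = \frac{456064570}{3} \approx 1.5202 \cdot 10^{8}$)
$L - \frac{j{\left(139,D{\left(7,-10 \right)} \right)}}{-7736} = \frac{456064570}{3} - \frac{\sqrt{41 + 139}}{-7736} = \frac{456064570}{3} - \sqrt{180} \left(- \frac{1}{7736}\right) = \frac{456064570}{3} - 6 \sqrt{5} \left(- \frac{1}{7736}\right) = \frac{456064570}{3} - - \frac{3 \sqrt{5}}{3868} = \frac{456064570}{3} + \frac{3 \sqrt{5}}{3868}$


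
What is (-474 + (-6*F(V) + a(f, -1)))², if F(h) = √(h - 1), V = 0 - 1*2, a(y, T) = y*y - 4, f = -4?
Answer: 213336 + 5544*I*√3 ≈ 2.1334e+5 + 9602.5*I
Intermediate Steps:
a(y, T) = -4 + y² (a(y, T) = y² - 4 = -4 + y²)
V = -2 (V = 0 - 2 = -2)
F(h) = √(-1 + h)
(-474 + (-6*F(V) + a(f, -1)))² = (-474 + (-6*√(-1 - 2) + (-4 + (-4)²)))² = (-474 + (-6*I*√3 + (-4 + 16)))² = (-474 + (-6*I*√3 + 12))² = (-474 + (12 - 6*I*√3))² = (-462 - 6*I*√3)²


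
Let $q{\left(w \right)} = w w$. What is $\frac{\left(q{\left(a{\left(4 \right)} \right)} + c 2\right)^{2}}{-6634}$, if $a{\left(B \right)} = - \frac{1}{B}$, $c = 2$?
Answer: $- \frac{4225}{1698304} \approx -0.0024878$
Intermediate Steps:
$q{\left(w \right)} = w^{2}$
$\frac{\left(q{\left(a{\left(4 \right)} \right)} + c 2\right)^{2}}{-6634} = \frac{\left(\left(- \frac{1}{4}\right)^{2} + 2 \cdot 2\right)^{2}}{-6634} = \left(\left(\left(-1\right) \frac{1}{4}\right)^{2} + 4\right)^{2} \left(- \frac{1}{6634}\right) = \left(\left(- \frac{1}{4}\right)^{2} + 4\right)^{2} \left(- \frac{1}{6634}\right) = \left(\frac{1}{16} + 4\right)^{2} \left(- \frac{1}{6634}\right) = \left(\frac{65}{16}\right)^{2} \left(- \frac{1}{6634}\right) = \frac{4225}{256} \left(- \frac{1}{6634}\right) = - \frac{4225}{1698304}$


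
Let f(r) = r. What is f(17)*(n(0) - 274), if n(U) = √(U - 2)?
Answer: -4658 + 17*I*√2 ≈ -4658.0 + 24.042*I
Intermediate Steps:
n(U) = √(-2 + U)
f(17)*(n(0) - 274) = 17*(√(-2 + 0) - 274) = 17*(√(-2) - 274) = 17*(I*√2 - 274) = 17*(-274 + I*√2) = -4658 + 17*I*√2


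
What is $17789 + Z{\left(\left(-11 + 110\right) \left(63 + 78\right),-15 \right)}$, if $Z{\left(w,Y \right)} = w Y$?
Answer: $-191596$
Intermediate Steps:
$Z{\left(w,Y \right)} = Y w$
$17789 + Z{\left(\left(-11 + 110\right) \left(63 + 78\right),-15 \right)} = 17789 - 15 \left(-11 + 110\right) \left(63 + 78\right) = 17789 - 15 \cdot 99 \cdot 141 = 17789 - 209385 = -191596$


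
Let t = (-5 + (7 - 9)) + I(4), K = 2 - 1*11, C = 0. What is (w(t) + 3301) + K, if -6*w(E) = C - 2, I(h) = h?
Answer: 9877/3 ≈ 3292.3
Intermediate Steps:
K = -9 (K = 2 - 11 = -9)
t = -3 (t = (-5 + (7 - 9)) + 4 = (-5 - 2) + 4 = -7 + 4 = -3)
w(E) = ⅓ (w(E) = -(0 - 2)/6 = -⅙*(-2) = ⅓)
(w(t) + 3301) + K = (⅓ + 3301) - 9 = 9904/3 - 9 = 9877/3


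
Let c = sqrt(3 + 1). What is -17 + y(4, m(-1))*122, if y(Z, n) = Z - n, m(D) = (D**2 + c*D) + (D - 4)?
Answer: 1203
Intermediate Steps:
c = 2 (c = sqrt(4) = 2)
m(D) = -4 + D**2 + 3*D (m(D) = (D**2 + 2*D) + (D - 4) = (D**2 + 2*D) + (-4 + D) = -4 + D**2 + 3*D)
-17 + y(4, m(-1))*122 = -17 + (4 - (-4 + (-1)**2 + 3*(-1)))*122 = -17 + (4 - (-4 + 1 - 3))*122 = -17 + (4 - 1*(-6))*122 = -17 + (4 + 6)*122 = -17 + 10*122 = -17 + 1220 = 1203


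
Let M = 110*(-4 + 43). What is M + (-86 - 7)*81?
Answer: -3243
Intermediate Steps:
M = 4290 (M = 110*39 = 4290)
M + (-86 - 7)*81 = 4290 + (-86 - 7)*81 = 4290 - 93*81 = 4290 - 7533 = -3243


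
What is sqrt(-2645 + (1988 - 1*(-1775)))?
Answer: sqrt(1118) ≈ 33.437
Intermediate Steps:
sqrt(-2645 + (1988 - 1*(-1775))) = sqrt(-2645 + (1988 + 1775)) = sqrt(-2645 + 3763) = sqrt(1118)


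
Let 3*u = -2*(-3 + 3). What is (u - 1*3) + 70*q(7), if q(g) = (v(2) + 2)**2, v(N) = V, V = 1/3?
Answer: 3403/9 ≈ 378.11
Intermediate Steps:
V = 1/3 ≈ 0.33333
v(N) = 1/3
q(g) = 49/9 (q(g) = (1/3 + 2)**2 = (7/3)**2 = 49/9)
u = 0 (u = (-2*(-3 + 3))/3 = (-2*0)/3 = (1/3)*0 = 0)
(u - 1*3) + 70*q(7) = (0 - 1*3) + 70*(49/9) = (0 - 3) + 3430/9 = -3 + 3430/9 = 3403/9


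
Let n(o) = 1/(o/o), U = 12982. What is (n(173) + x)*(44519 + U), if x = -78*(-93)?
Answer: 417169755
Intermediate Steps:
n(o) = 1 (n(o) = 1/1 = 1)
x = 7254
(n(173) + x)*(44519 + U) = (1 + 7254)*(44519 + 12982) = 7255*57501 = 417169755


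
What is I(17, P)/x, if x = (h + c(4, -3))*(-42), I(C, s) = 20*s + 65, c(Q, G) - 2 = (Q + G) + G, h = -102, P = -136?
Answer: -295/476 ≈ -0.61975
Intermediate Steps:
c(Q, G) = 2 + Q + 2*G (c(Q, G) = 2 + ((Q + G) + G) = 2 + ((G + Q) + G) = 2 + (Q + 2*G) = 2 + Q + 2*G)
I(C, s) = 65 + 20*s
x = 4284 (x = (-102 + (2 + 4 + 2*(-3)))*(-42) = (-102 + (2 + 4 - 6))*(-42) = (-102 + 0)*(-42) = -102*(-42) = 4284)
I(17, P)/x = (65 + 20*(-136))/4284 = (65 - 2720)*(1/4284) = -2655*1/4284 = -295/476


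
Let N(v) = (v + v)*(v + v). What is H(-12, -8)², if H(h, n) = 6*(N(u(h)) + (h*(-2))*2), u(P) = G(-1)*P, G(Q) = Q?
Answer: 14017536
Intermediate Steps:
u(P) = -P
N(v) = 4*v² (N(v) = (2*v)*(2*v) = 4*v²)
H(h, n) = -24*h + 24*h² (H(h, n) = 6*(4*(-h)² + (h*(-2))*2) = 6*(4*h² - 2*h*2) = 6*(4*h² - 4*h) = 6*(-4*h + 4*h²) = -24*h + 24*h²)
H(-12, -8)² = (24*(-12)*(-1 - 12))² = (24*(-12)*(-13))² = 3744² = 14017536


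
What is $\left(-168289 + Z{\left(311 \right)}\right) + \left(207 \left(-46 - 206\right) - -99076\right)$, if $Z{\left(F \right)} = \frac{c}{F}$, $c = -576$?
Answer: $- \frac{37748823}{311} \approx -1.2138 \cdot 10^{5}$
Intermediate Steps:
$Z{\left(F \right)} = - \frac{576}{F}$
$\left(-168289 + Z{\left(311 \right)}\right) + \left(207 \left(-46 - 206\right) - -99076\right) = \left(-168289 - \frac{576}{311}\right) + \left(207 \left(-46 - 206\right) - -99076\right) = \left(-168289 - \frac{576}{311}\right) + \left(207 \left(-252\right) + 99076\right) = \left(-168289 - \frac{576}{311}\right) + \left(-52164 + 99076\right) = - \frac{52338455}{311} + 46912 = - \frac{37748823}{311}$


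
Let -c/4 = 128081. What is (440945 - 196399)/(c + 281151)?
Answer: -244546/231173 ≈ -1.0578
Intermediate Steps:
c = -512324 (c = -4*128081 = -512324)
(440945 - 196399)/(c + 281151) = (440945 - 196399)/(-512324 + 281151) = 244546/(-231173) = 244546*(-1/231173) = -244546/231173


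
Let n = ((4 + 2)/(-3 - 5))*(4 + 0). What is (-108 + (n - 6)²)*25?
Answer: -675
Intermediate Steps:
n = -3 (n = (6/(-8))*4 = (6*(-⅛))*4 = -¾*4 = -3)
(-108 + (n - 6)²)*25 = (-108 + (-3 - 6)²)*25 = (-108 + (-9)²)*25 = (-108 + 81)*25 = -27*25 = -675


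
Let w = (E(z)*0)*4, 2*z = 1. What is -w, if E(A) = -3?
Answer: 0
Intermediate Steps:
z = ½ (z = (½)*1 = ½ ≈ 0.50000)
w = 0 (w = -3*0*4 = 0*4 = 0)
-w = -1*0 = 0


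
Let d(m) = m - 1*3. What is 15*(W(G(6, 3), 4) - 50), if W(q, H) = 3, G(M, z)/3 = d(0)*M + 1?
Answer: -705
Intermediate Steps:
d(m) = -3 + m (d(m) = m - 3 = -3 + m)
G(M, z) = 3 - 9*M (G(M, z) = 3*((-3 + 0)*M + 1) = 3*(-3*M + 1) = 3*(1 - 3*M) = 3 - 9*M)
15*(W(G(6, 3), 4) - 50) = 15*(3 - 50) = 15*(-47) = -705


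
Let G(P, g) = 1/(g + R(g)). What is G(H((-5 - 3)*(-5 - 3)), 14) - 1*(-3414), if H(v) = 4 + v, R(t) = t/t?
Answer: 51211/15 ≈ 3414.1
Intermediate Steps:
R(t) = 1
G(P, g) = 1/(1 + g) (G(P, g) = 1/(g + 1) = 1/(1 + g))
G(H((-5 - 3)*(-5 - 3)), 14) - 1*(-3414) = 1/(1 + 14) - 1*(-3414) = 1/15 + 3414 = 51211/15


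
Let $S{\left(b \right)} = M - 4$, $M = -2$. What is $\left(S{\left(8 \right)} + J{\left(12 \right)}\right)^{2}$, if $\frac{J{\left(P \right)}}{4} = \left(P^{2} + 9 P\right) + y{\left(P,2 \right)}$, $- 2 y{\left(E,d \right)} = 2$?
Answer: $996004$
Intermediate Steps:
$y{\left(E,d \right)} = -1$ ($y{\left(E,d \right)} = \left(- \frac{1}{2}\right) 2 = -1$)
$S{\left(b \right)} = -6$ ($S{\left(b \right)} = -2 - 4 = -6$)
$J{\left(P \right)} = -4 + 4 P^{2} + 36 P$ ($J{\left(P \right)} = 4 \left(\left(P^{2} + 9 P\right) - 1\right) = 4 \left(-1 + P^{2} + 9 P\right) = -4 + 4 P^{2} + 36 P$)
$\left(S{\left(8 \right)} + J{\left(12 \right)}\right)^{2} = \left(-6 + \left(-4 + 4 \cdot 12^{2} + 36 \cdot 12\right)\right)^{2} = \left(-6 + \left(-4 + 4 \cdot 144 + 432\right)\right)^{2} = \left(-6 + \left(-4 + 576 + 432\right)\right)^{2} = \left(-6 + 1004\right)^{2} = 998^{2} = 996004$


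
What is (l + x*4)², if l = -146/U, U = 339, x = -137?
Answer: 34565502724/114921 ≈ 3.0078e+5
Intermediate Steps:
l = -146/339 ≈ -0.43068
(l + x*4)² = (-146/339 - 137*4)² = (-146/339 - 548)² = (-185918/339)² = 34565502724/114921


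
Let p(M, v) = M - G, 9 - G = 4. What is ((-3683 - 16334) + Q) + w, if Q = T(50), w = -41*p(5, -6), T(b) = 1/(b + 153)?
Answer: -4063450/203 ≈ -20017.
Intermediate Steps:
G = 5 (G = 9 - 1*4 = 9 - 4 = 5)
T(b) = 1/(153 + b)
p(M, v) = -5 + M (p(M, v) = M - 1*5 = M - 5 = -5 + M)
w = 0 (w = -41*(-5 + 5) = -41*0 = 0)
Q = 1/203 (Q = 1/(153 + 50) = 1/203 ≈ 0.0049261)
((-3683 - 16334) + Q) + w = ((-3683 - 16334) + 1/203) + 0 = (-20017 + 1/203) + 0 = -4063450/203 + 0 = -4063450/203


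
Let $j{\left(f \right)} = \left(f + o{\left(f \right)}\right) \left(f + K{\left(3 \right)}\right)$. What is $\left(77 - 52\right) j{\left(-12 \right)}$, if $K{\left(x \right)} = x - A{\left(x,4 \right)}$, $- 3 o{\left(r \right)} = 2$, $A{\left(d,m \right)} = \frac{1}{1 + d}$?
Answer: $\frac{17575}{6} \approx 2929.2$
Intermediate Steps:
$o{\left(r \right)} = - \frac{2}{3}$ ($o{\left(r \right)} = \left(- \frac{1}{3}\right) 2 = - \frac{2}{3}$)
$K{\left(x \right)} = x - \frac{1}{1 + x}$
$j{\left(f \right)} = \left(- \frac{2}{3} + f\right) \left(\frac{11}{4} + f\right)$ ($j{\left(f \right)} = \left(f - \frac{2}{3}\right) \left(f + \frac{-1 + 3 \left(1 + 3\right)}{1 + 3}\right) = \left(- \frac{2}{3} + f\right) \left(f + \frac{-1 + 3 \cdot 4}{4}\right) = \left(- \frac{2}{3} + f\right) \left(f + \frac{-1 + 12}{4}\right) = \left(- \frac{2}{3} + f\right) \left(f + \frac{1}{4} \cdot 11\right) = \left(- \frac{2}{3} + f\right) \left(f + \frac{11}{4}\right) = \left(- \frac{2}{3} + f\right) \left(\frac{11}{4} + f\right)$)
$\left(77 - 52\right) j{\left(-12 \right)} = \left(77 - 52\right) \left(- \frac{11}{6} + \left(-12\right)^{2} + \frac{25}{12} \left(-12\right)\right) = 25 \left(- \frac{11}{6} + 144 - 25\right) = 25 \cdot \frac{703}{6} = \frac{17575}{6}$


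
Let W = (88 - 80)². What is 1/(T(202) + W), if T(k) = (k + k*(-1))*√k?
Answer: 1/64 ≈ 0.015625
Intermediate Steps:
W = 64 (W = 8² = 64)
T(k) = 0 (T(k) = (k - k)*√k = 0*√k = 0)
1/(T(202) + W) = 1/(0 + 64) = 1/64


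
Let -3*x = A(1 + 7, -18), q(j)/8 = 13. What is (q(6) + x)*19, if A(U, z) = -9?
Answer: 2033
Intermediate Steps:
q(j) = 104 (q(j) = 8*13 = 104)
x = 3 (x = -⅓*(-9) = 3)
(q(6) + x)*19 = (104 + 3)*19 = 107*19 = 2033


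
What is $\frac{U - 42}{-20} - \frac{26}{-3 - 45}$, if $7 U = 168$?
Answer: $\frac{173}{120} \approx 1.4417$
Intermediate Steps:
$U = 24$ ($U = \frac{1}{7} \cdot 168 = 24$)
$\frac{U - 42}{-20} - \frac{26}{-3 - 45} = \frac{24 - 42}{-20} - \frac{26}{-3 - 45} = \left(24 - 42\right) \left(- \frac{1}{20}\right) - \frac{26}{-3 - 45} = \left(-18\right) \left(- \frac{1}{20}\right) - \frac{26}{-48} = \frac{9}{10} - - \frac{13}{24} = \frac{9}{10} + \frac{13}{24} = \frac{173}{120}$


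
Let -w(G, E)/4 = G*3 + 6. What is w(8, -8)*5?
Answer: -600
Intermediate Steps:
w(G, E) = -24 - 12*G (w(G, E) = -4*(G*3 + 6) = -4*(3*G + 6) = -4*(6 + 3*G) = -24 - 12*G)
w(8, -8)*5 = (-24 - 12*8)*5 = (-24 - 96)*5 = -120*5 = -600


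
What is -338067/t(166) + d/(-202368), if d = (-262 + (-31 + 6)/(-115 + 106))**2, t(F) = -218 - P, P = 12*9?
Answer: 2769877486661/2671864704 ≈ 1036.7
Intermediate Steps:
P = 108
t(F) = -326 (t(F) = -218 - 1*108 = -218 - 108 = -326)
d = 5442889/81 (d = (-262 - 25/(-9))**2 = (-262 - 25*(-1/9))**2 = (-262 + 25/9)**2 = (-2333/9)**2 = 5442889/81 ≈ 67196.)
-338067/t(166) + d/(-202368) = -338067/(-326) + (5442889/81)/(-202368) = -338067*(-1/326) + (5442889/81)*(-1/202368) = 338067/326 - 5442889/16391808 = 2769877486661/2671864704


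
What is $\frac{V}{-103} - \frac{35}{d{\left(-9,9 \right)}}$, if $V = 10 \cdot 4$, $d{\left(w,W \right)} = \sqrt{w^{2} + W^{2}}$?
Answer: $- \frac{40}{103} - \frac{35 \sqrt{2}}{18} \approx -3.1382$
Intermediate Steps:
$d{\left(w,W \right)} = \sqrt{W^{2} + w^{2}}$
$V = 40$
$\frac{V}{-103} - \frac{35}{d{\left(-9,9 \right)}} = \frac{40}{-103} - \frac{35}{\sqrt{9^{2} + \left(-9\right)^{2}}} = 40 \left(- \frac{1}{103}\right) - \frac{35}{\sqrt{81 + 81}} = - \frac{40}{103} - \frac{35}{\sqrt{162}} = - \frac{40}{103} - \frac{35}{9 \sqrt{2}} = - \frac{40}{103} - 35 \frac{\sqrt{2}}{18} = - \frac{40}{103} - \frac{35 \sqrt{2}}{18}$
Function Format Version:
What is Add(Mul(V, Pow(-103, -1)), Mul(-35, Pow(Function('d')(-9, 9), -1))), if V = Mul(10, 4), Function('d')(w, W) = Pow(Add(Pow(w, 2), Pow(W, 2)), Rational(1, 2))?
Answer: Add(Rational(-40, 103), Mul(Rational(-35, 18), Pow(2, Rational(1, 2)))) ≈ -3.1382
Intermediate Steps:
Function('d')(w, W) = Pow(Add(Pow(W, 2), Pow(w, 2)), Rational(1, 2))
V = 40
Add(Mul(V, Pow(-103, -1)), Mul(-35, Pow(Function('d')(-9, 9), -1))) = Add(Mul(40, Pow(-103, -1)), Mul(-35, Pow(Pow(Add(Pow(9, 2), Pow(-9, 2)), Rational(1, 2)), -1))) = Add(Mul(40, Rational(-1, 103)), Mul(-35, Pow(Pow(Add(81, 81), Rational(1, 2)), -1))) = Add(Rational(-40, 103), Mul(-35, Pow(Pow(162, Rational(1, 2)), -1))) = Add(Rational(-40, 103), Mul(-35, Pow(Mul(9, Pow(2, Rational(1, 2))), -1))) = Add(Rational(-40, 103), Mul(-35, Mul(Rational(1, 18), Pow(2, Rational(1, 2))))) = Add(Rational(-40, 103), Mul(Rational(-35, 18), Pow(2, Rational(1, 2))))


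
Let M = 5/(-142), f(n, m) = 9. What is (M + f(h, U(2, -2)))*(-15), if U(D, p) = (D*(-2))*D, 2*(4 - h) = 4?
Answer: -19095/142 ≈ -134.47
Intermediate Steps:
h = 2 (h = 4 - 1/2*4 = 4 - 2 = 2)
U(D, p) = -2*D**2 (U(D, p) = (-2*D)*D = -2*D**2)
M = -5/142 (M = 5*(-1/142) = -5/142 ≈ -0.035211)
(M + f(h, U(2, -2)))*(-15) = (-5/142 + 9)*(-15) = (1273/142)*(-15) = -19095/142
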